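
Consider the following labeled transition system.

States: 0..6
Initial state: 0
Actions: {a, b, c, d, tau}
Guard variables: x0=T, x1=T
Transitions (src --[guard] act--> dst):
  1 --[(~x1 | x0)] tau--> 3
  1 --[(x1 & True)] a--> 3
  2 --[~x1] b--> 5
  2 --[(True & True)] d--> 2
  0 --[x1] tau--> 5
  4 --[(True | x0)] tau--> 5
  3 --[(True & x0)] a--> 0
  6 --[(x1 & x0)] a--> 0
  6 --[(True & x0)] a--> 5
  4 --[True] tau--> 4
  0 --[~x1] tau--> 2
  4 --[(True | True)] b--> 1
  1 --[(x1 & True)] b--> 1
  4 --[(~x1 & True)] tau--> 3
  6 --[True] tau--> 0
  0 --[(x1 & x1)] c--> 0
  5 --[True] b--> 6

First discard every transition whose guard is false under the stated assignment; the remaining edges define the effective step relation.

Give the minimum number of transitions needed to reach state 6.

BFS to 6:
  depth 0: {0}
  depth 1: {5}
  depth 2: {6}
6 enters at depth 2; path tau·b

Answer: 2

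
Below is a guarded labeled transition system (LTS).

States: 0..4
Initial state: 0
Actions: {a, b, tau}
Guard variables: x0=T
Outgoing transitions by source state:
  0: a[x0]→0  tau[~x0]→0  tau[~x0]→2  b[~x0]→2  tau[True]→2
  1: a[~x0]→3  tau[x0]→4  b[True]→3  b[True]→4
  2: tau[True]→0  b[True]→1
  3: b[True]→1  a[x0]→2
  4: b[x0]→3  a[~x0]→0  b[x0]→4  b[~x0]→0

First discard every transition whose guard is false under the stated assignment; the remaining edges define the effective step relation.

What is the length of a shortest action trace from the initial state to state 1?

Answer: 2

Trace:
Layered search for 1:
  depth 0: {0}
  depth 1: {2}
  depth 2: {1}
first hit 1 at d=2 via tau·b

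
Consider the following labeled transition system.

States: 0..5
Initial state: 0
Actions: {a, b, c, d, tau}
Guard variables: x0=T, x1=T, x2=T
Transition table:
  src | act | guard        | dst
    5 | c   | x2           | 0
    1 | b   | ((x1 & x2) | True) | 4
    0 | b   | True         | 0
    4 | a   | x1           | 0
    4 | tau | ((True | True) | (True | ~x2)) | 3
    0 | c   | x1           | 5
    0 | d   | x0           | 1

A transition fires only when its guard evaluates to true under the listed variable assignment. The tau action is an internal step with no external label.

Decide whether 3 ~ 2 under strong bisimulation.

Answer: BISIMILAR

Working:
Compute ~ classes (split until stable):
  P[0] = {{0,1,2,3,4,5}}
  P[1] = {{0},{1},{2,3},{4},{5}}
Fixed point at round 2; 5 class(es).
[3]={2,3}  [2]={2,3}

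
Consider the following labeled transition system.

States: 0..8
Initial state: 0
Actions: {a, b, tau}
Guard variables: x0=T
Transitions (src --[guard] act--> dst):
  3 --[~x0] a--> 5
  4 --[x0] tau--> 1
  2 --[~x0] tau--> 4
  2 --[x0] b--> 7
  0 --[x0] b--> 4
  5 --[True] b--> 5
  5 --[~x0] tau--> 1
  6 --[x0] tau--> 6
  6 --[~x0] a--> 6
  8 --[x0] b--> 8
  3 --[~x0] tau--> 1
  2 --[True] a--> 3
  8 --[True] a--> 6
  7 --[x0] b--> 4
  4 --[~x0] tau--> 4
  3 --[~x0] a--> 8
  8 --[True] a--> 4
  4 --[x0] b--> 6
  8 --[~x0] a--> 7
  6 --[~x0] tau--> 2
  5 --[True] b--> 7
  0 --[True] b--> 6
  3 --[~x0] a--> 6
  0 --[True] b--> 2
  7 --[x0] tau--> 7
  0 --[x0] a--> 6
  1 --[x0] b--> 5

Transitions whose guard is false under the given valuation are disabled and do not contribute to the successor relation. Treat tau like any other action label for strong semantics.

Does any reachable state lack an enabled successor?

Answer: DEADLOCK at state 3

Trace:
R = {0,1,2,3,4,5,6,7}
  0: a→6  b→2  b→4  b→6  [4 exit(s)]
  1: b→5  [1 exit(s)]
  2: a→3  b→7  [2 exit(s)]
  3: ∅  [STUCK]
  4: b→6  tau→1  [2 exit(s)]
  5: b→5  b→7  [2 exit(s)]
  6: tau→6  [1 exit(s)]
  7: b→4  tau→7  [2 exit(s)]
Path to 3: b·a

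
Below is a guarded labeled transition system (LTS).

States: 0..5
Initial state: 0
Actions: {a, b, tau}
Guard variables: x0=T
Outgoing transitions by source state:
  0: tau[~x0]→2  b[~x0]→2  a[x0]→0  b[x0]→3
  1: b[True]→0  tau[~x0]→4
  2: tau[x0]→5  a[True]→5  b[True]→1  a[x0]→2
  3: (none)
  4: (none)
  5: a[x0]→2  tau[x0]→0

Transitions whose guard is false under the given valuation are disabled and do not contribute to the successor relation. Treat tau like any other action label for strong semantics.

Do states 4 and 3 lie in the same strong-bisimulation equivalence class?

Compute ~ classes (split until stable):
  P[0] = {{0,1,2,3,4,5}}
  P[1] = {{0},{1},{2},{3,4},{5}}
Fixed point at round 2; 5 class(es).
class of 4: {3,4}; class of 3: {3,4}

Answer: BISIMILAR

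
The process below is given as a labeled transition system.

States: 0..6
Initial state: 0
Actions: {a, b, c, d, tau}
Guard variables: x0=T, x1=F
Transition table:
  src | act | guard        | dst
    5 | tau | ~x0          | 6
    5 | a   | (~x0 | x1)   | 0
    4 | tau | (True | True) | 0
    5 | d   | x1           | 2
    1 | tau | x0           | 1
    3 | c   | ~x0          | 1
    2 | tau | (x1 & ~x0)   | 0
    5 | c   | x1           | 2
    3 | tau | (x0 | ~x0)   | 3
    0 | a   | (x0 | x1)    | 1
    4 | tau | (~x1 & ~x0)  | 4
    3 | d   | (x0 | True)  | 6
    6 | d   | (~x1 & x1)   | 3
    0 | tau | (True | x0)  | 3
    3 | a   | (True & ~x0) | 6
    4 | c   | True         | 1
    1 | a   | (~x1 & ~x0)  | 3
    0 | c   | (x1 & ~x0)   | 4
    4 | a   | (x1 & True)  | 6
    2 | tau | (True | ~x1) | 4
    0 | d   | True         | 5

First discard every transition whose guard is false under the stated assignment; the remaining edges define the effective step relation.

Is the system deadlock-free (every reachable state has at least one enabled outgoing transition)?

R = {0,1,3,5,6}
  0: a→1  d→5  tau→3  [3 out]
  1: tau→1  [1 out]
  3: d→6  tau→3  [2 out]
  5: ∅  [STUCK]
  6: ∅  [STUCK]
trace reaching 5: d

Answer: DEADLOCK at state 5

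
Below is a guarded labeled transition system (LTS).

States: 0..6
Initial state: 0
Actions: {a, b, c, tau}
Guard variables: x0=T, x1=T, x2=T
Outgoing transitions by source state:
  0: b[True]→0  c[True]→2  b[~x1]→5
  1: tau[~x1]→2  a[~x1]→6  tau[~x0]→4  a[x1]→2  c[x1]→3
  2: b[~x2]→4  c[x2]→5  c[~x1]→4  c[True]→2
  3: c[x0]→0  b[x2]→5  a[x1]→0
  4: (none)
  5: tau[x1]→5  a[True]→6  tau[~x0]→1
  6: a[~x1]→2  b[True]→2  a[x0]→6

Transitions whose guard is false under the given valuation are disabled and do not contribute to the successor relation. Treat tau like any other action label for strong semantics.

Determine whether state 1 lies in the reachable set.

Answer: UNREACHABLE

Working:
13 transition(s) survive guard evaluation.
L0 = {0}
L1 = {2}  cumulative {0,2}
L2 = {5}  cumulative {0,2,5}
L3 = {6}  cumulative {0,2,5,6}
Reach set: {0,2,5,6}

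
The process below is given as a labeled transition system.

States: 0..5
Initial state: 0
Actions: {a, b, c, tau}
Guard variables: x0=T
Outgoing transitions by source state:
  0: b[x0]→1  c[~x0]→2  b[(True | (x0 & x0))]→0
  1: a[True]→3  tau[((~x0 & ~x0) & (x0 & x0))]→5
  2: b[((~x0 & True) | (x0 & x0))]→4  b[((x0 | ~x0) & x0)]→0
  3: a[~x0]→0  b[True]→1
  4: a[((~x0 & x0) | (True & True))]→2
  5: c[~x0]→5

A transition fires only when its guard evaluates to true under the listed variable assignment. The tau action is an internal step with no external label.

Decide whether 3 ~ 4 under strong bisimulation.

Compute ~ classes (split until stable):
  round 0: {{0,1,2,3,4,5}}
  round 1: {{0,2,3},{1,4},{5}}
  round 2: {{0,2},{1,4},{3},{5}}
  round 3: {{0,2},{1},{3},{4},{5}}
  round 4: {{0},{1},{2},{3},{4},{5}}
Fixed point at round 5; 6 class(es).
class of 3: {3}; class of 4: {4}

Answer: NOT BISIMILAR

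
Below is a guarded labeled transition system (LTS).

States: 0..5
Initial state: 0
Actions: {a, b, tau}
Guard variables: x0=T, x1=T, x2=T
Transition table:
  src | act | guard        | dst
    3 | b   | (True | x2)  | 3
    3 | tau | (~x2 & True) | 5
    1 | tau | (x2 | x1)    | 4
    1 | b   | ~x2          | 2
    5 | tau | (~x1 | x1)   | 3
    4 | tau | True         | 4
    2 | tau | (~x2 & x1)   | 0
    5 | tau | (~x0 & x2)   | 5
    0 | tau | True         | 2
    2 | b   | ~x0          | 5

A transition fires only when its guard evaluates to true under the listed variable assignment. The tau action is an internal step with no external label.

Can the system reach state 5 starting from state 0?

5 transition(s) survive guard evaluation.
Layer 0: {0}
Layer 1: {2}  now seen {0,2}
Reachable = {0,2}

Answer: UNREACHABLE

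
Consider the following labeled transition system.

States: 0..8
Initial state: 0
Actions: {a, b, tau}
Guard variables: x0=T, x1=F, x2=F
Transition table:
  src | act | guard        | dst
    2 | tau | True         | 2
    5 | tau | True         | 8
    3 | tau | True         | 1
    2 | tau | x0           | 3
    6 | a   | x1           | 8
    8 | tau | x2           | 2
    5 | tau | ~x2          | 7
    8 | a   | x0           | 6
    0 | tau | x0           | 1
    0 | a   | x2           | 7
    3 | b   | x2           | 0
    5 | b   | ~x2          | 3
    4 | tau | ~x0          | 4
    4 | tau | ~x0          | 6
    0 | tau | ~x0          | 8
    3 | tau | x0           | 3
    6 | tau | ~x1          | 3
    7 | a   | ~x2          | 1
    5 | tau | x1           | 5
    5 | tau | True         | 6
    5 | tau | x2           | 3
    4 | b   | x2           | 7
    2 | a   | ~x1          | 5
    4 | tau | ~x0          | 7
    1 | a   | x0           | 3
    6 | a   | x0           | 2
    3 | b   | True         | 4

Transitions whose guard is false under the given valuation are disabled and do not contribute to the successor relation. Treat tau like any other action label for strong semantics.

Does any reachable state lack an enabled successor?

Reachable = {0,1,3,4}
  0: tau→1  [1 exit(s)]
  1: a→3  [1 exit(s)]
  3: b→4  tau→1  tau→3  [3 exit(s)]
  4: ∅  [no exit]
witness 4: tau·a·b

Answer: DEADLOCK at state 4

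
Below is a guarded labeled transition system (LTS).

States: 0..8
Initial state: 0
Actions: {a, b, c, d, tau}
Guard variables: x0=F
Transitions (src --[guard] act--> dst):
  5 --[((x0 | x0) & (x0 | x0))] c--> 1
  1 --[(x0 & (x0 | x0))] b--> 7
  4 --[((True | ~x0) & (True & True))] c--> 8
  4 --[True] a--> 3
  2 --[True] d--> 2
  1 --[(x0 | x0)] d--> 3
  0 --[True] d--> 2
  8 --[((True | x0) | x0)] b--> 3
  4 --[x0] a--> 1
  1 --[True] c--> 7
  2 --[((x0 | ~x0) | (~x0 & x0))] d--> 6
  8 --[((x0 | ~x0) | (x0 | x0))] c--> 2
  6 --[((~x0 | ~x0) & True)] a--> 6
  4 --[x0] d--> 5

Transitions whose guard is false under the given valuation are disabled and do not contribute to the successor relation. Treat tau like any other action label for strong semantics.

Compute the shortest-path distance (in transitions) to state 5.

Answer: UNREACHABLE

Trace:
Breadth-first toward 5:
  depth 0: {0}
  depth 1: {2}
  depth 2: {6}
5 never appears.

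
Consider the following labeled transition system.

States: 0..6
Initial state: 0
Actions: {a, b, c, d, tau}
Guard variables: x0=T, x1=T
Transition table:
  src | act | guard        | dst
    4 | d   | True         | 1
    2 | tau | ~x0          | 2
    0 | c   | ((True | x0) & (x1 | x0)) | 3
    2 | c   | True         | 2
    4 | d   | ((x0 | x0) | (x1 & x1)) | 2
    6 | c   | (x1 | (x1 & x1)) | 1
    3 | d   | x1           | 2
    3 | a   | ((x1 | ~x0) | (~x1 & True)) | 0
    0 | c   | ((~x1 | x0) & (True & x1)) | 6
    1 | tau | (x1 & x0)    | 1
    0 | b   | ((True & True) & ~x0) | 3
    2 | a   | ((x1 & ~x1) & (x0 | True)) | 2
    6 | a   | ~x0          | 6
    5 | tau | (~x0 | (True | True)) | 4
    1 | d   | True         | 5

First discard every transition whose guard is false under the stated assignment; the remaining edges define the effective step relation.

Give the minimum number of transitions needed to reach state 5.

Layered search for 5:
  L0 = {0}
  L1 = {3,6}
  L2 = {1,2}
  L3 = {5}
5 enters at depth 3; path c·c·d

Answer: 3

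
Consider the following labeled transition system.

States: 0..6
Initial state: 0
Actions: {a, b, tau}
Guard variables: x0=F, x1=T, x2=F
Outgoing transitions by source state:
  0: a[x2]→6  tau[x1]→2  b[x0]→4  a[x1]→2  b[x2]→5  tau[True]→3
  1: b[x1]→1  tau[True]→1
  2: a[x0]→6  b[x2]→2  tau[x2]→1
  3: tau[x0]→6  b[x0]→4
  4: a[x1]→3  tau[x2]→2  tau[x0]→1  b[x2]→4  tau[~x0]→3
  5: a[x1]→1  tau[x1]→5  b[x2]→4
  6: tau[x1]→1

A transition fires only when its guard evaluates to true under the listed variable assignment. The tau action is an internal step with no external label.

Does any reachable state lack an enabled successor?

Answer: DEADLOCK at state 2

Working:
Reach set: {0,2,3}
  0: a→2  tau→2  tau→3  [deg 3]
  2: ∅  [deadlock]
  3: ∅  [deadlock]
witness 2: tau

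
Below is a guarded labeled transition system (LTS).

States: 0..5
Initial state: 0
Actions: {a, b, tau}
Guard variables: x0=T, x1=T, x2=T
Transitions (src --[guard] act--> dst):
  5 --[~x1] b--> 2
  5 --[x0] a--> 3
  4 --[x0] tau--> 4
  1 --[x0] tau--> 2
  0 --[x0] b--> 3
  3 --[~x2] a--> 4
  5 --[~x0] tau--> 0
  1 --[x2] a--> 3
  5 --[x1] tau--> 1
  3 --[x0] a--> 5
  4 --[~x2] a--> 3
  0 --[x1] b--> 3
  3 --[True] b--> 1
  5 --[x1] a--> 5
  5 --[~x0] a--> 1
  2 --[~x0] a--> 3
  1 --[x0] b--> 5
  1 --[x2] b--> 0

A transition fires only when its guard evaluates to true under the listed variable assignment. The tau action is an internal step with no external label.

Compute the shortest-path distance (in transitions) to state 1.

BFS to 1:
  L0 = {0}
  L1 = {3}
  L2 = {1,5}
1 enters at depth 2; path b·b

Answer: 2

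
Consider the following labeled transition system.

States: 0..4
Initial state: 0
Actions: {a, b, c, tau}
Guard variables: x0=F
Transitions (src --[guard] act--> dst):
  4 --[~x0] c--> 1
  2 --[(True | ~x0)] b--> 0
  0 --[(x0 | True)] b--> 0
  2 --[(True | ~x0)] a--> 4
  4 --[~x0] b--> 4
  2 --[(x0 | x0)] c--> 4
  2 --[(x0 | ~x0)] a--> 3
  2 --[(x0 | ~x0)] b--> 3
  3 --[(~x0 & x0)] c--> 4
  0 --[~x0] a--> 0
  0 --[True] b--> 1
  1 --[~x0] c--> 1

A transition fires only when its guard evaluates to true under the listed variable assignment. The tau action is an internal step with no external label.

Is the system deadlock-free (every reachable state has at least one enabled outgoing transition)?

Answer: DEADLOCK-FREE

Working:
Reachable = {0,1}
  0: a→0  b→0  b→1  [3 exit(s)]
  1: c→1  [1 exit(s)]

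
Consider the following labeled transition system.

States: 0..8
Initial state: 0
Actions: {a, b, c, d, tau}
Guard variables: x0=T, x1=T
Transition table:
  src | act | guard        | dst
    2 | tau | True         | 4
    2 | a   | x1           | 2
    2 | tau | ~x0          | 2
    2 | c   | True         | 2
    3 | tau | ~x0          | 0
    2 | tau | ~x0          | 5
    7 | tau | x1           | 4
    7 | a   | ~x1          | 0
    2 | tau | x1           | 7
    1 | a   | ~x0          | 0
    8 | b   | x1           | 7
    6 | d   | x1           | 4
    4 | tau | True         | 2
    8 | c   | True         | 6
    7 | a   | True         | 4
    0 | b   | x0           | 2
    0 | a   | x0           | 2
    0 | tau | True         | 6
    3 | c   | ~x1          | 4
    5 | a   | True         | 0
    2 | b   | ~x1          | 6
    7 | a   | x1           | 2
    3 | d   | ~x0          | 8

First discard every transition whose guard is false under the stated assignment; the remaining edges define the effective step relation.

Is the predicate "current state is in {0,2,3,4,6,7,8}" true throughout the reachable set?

Answer: INVARIANT HOLDS

Working:
Safe = {0,2,3,4,6,7,8}
Reach set: {0,2,4,6,7}
  0: ok
  2: ok
  4: ok
  6: ok
  7: ok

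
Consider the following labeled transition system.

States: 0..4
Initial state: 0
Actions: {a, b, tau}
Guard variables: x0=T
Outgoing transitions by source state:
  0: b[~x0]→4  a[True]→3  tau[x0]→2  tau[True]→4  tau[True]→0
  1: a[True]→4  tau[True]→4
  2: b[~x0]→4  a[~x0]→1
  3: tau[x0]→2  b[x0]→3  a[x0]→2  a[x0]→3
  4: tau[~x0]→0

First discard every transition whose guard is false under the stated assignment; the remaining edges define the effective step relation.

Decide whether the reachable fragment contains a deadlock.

R = {0,2,3,4}
  0: a→3  tau→0  tau→2  tau→4  [4 exit(s)]
  2: ∅  [no exit]
  3: a→2  a→3  b→3  tau→2  [4 exit(s)]
  4: ∅  [no exit]
trace reaching 2: tau

Answer: DEADLOCK at state 2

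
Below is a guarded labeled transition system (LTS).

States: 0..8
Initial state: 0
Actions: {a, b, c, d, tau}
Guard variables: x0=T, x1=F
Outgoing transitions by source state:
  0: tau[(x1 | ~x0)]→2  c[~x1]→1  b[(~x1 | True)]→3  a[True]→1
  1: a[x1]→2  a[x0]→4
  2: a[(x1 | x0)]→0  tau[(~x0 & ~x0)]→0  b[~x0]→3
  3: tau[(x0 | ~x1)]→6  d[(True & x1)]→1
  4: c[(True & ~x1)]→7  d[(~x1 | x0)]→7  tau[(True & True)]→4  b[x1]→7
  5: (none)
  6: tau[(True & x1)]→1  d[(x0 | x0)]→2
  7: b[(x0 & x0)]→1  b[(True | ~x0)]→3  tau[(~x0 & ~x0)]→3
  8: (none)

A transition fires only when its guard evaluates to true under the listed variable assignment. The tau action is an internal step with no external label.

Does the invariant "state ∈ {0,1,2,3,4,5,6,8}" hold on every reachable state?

Allowed set {0,1,2,3,4,5,6,8}
Reachable = {0,1,2,3,4,6,7}
  0: ok
  1: ok
  2: ok
  3: ok
  4: ok
  6: ok
  7: ✗ unsafe
counterexample path to 7: c·a·c

Answer: INVARIANT VIOLATED at state 7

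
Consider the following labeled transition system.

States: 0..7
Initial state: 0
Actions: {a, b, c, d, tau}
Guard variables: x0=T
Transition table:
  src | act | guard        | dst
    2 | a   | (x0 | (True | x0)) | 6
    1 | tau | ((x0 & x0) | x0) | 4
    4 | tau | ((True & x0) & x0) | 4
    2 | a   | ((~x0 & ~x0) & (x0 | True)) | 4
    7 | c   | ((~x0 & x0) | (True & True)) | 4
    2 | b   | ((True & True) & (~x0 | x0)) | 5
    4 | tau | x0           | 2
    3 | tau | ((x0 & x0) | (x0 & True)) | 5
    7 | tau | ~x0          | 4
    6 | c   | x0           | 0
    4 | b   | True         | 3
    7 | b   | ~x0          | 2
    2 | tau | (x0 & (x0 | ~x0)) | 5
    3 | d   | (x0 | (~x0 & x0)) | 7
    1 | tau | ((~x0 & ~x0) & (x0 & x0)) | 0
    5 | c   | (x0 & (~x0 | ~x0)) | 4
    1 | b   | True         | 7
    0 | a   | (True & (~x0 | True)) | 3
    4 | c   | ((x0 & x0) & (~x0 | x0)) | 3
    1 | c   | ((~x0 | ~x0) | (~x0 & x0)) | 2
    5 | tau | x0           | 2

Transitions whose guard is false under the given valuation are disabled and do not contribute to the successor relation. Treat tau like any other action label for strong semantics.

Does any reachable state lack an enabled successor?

Answer: DEADLOCK-FREE

Working:
R = {0,2,3,4,5,6,7}
  0: a→3  [deg 1]
  2: a→6  b→5  tau→5  [deg 3]
  3: d→7  tau→5  [deg 2]
  4: b→3  c→3  tau→2  tau→4  [deg 4]
  5: tau→2  [deg 1]
  6: c→0  [deg 1]
  7: c→4  [deg 1]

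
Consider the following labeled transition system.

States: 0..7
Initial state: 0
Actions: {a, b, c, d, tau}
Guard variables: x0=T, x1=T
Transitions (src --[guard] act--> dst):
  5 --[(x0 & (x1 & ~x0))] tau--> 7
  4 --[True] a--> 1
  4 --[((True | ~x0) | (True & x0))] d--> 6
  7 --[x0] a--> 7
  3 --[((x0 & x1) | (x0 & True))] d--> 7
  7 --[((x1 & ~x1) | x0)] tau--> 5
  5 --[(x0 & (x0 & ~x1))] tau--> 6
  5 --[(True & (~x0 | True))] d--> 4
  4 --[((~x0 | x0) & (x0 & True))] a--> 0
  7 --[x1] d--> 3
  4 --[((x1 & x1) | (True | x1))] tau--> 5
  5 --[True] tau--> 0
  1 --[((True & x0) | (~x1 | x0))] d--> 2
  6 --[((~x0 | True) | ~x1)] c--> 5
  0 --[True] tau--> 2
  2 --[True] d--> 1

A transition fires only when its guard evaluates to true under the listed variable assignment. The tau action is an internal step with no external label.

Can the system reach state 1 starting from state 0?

Guard filter leaves 14 enabled edge(s).
depth 0: {0}
depth 1: {2}  total {0,2}
depth 2: {1}  total {0,1,2}
Reachable = {0,1,2}
Path to 1: tau·d

Answer: REACHABLE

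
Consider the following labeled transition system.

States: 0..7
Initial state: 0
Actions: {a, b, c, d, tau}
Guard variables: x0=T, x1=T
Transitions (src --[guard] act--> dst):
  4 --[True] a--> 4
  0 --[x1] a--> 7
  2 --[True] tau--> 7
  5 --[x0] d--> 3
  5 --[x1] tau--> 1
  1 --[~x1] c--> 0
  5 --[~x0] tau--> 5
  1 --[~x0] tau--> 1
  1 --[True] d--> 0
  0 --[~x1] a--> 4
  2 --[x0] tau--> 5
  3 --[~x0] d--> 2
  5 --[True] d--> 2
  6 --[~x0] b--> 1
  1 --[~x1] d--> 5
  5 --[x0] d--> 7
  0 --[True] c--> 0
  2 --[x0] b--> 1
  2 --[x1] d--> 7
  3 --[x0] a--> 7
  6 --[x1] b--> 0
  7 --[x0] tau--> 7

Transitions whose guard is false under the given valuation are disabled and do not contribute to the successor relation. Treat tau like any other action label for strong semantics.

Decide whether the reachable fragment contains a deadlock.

Reachable = {0,7}
  0: a→7  c→0  [2 exit(s)]
  7: tau→7  [1 exit(s)]

Answer: DEADLOCK-FREE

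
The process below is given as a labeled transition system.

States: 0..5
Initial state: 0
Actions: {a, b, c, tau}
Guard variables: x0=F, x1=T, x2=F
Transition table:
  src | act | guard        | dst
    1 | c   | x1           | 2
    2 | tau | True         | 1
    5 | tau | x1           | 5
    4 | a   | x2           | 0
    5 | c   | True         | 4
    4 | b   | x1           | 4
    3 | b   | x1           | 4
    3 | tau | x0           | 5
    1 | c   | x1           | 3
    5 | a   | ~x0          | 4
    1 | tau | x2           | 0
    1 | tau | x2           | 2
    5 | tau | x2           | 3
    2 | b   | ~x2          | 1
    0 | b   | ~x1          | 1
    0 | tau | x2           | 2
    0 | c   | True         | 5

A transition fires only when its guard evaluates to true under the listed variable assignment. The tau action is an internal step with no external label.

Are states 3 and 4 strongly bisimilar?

Bisimulation quotient by refinement:
  π0 = {{0,1,2,3,4,5}}
  π1 = {{0,1},{2},{3,4},{5}}
  π2 = {{0},{1},{2},{3,4},{5}}
stable after 3 split(s): 5 block(s)
3∈{3,4}, 4∈{3,4}

Answer: BISIMILAR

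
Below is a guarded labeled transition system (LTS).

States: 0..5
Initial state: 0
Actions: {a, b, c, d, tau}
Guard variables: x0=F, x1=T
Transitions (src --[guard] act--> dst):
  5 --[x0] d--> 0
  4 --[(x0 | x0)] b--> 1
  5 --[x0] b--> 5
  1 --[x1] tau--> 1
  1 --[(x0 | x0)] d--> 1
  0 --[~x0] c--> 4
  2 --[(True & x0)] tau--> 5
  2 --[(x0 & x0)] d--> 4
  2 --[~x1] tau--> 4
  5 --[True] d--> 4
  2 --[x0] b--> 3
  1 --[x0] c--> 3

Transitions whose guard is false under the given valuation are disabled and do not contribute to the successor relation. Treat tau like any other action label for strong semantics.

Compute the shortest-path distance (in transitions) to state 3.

Answer: UNREACHABLE

Trace:
BFS to 3:
  L0 = {0}
  L1 = {4}
3 never appears.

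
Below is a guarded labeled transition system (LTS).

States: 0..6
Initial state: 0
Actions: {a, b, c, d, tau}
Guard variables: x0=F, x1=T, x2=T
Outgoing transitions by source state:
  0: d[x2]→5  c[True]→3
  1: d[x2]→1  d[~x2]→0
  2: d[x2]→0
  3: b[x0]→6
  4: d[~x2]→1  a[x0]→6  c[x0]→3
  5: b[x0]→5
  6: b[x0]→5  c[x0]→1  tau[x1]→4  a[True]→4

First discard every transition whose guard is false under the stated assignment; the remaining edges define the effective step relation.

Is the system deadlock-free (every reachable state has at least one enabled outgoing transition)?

Reachable = {0,3,5}
  0: c→3  d→5  [2 out]
  3: ∅  [deadlock]
  5: ∅  [deadlock]
trace reaching 3: c

Answer: DEADLOCK at state 3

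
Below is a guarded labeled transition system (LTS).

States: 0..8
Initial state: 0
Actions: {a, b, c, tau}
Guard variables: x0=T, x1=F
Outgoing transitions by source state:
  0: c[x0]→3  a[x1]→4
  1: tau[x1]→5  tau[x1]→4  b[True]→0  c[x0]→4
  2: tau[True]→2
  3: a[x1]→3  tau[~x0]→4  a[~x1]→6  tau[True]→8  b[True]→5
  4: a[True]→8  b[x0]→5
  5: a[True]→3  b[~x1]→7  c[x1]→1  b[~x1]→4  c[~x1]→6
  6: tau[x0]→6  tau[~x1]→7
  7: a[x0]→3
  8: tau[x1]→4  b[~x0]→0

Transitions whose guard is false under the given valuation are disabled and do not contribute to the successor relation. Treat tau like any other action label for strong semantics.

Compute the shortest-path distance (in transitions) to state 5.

Answer: 2

Working:
Breadth-first toward 5:
  depth 0: {0}
  depth 1: {3}
  depth 2: {5,6,8}
first hit 5 at d=2 via c·b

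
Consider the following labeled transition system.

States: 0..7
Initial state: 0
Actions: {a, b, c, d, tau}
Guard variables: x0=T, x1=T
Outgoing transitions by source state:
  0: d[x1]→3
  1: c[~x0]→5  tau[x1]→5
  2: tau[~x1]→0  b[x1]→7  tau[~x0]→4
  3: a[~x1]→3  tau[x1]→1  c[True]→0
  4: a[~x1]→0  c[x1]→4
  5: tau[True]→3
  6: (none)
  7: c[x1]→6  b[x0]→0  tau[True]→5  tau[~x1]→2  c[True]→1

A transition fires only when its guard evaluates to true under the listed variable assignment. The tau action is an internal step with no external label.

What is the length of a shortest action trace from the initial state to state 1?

Layered search for 1:
  depth 0: {0}
  depth 1: {3}
  depth 2: {1}
depth(1)=2, e.g. d·tau

Answer: 2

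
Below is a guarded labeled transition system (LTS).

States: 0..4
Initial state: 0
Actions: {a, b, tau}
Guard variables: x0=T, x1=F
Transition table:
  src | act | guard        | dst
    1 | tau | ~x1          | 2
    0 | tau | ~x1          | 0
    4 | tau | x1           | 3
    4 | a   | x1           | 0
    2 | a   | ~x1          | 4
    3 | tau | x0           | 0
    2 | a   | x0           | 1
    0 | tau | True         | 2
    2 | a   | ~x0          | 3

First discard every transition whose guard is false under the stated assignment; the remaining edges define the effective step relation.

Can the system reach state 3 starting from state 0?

6 transition(s) survive guard evaluation.
Layer 0: {0}
Layer 1: {2}  cumulative {0,2}
Layer 2: {1,4}  cumulative {0,1,2,4}
Reach set: {0,1,2,4}

Answer: UNREACHABLE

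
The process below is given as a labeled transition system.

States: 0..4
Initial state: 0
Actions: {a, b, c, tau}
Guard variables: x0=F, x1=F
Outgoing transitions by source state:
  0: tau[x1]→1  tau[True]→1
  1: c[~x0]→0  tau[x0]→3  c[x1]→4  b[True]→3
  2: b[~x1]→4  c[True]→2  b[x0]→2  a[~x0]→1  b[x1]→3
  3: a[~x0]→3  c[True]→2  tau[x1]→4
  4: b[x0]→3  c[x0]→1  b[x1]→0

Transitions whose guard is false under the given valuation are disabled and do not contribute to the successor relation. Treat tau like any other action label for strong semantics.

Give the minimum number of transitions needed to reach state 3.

Answer: 2

Trace:
BFS to 3:
  depth 0: {0}
  depth 1: {1}
  depth 2: {3}
3 enters at depth 2; path tau·b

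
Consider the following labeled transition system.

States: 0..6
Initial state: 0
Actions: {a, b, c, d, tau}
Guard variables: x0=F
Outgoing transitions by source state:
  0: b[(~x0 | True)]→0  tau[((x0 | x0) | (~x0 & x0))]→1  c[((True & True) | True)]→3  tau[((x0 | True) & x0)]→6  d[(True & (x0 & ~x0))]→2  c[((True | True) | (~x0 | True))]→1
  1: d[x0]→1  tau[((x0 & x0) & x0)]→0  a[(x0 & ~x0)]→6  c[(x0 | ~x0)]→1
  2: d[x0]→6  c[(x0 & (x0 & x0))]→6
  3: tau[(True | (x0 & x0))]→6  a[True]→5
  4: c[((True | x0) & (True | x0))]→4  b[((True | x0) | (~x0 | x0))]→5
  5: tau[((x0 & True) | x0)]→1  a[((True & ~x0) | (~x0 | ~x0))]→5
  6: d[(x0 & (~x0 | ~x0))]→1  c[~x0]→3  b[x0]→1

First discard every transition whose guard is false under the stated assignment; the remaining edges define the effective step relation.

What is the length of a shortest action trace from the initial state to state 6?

Answer: 2

Analysis:
BFS to 6:
  L0 = {0}
  L1 = {1,3}
  L2 = {5,6}
depth(6)=2, e.g. c·tau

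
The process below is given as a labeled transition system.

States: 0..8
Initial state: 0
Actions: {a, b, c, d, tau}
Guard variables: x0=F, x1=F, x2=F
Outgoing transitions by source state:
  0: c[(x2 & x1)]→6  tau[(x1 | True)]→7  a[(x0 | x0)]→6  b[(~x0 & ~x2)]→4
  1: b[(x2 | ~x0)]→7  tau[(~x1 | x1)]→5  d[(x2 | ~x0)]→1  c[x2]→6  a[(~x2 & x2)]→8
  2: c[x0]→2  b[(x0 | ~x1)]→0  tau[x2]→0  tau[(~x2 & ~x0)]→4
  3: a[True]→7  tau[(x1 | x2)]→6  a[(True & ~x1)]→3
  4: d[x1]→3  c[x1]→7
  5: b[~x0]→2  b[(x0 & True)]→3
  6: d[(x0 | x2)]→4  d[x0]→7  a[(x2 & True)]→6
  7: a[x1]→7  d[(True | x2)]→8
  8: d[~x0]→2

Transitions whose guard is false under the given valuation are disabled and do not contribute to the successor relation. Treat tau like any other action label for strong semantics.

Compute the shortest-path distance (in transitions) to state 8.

Answer: 2

Trace:
Breadth-first toward 8:
  L0 = {0}
  L1 = {4,7}
  L2 = {8}
first hit 8 at d=2 via tau·d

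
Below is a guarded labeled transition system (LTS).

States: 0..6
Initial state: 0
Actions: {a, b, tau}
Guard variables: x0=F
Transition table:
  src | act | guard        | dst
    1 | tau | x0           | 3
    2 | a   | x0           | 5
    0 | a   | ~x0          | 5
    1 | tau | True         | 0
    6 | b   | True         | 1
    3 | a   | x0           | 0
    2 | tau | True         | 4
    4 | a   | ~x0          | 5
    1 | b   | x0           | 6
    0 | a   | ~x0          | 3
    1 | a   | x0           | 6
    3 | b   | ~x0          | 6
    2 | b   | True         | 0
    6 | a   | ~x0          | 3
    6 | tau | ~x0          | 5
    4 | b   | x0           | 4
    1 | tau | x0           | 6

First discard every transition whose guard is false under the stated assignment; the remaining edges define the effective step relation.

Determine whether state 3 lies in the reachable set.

Answer: REACHABLE

Analysis:
10 transition(s) survive guard evaluation.
Layer 0: {0}
Layer 1: {3,5}  cumulative {0,3,5}
Layer 2: {6}  cumulative {0,3,5,6}
Layer 3: {1}  cumulative {0,1,3,5,6}
Reachable = {0,1,3,5,6}
witness 3: a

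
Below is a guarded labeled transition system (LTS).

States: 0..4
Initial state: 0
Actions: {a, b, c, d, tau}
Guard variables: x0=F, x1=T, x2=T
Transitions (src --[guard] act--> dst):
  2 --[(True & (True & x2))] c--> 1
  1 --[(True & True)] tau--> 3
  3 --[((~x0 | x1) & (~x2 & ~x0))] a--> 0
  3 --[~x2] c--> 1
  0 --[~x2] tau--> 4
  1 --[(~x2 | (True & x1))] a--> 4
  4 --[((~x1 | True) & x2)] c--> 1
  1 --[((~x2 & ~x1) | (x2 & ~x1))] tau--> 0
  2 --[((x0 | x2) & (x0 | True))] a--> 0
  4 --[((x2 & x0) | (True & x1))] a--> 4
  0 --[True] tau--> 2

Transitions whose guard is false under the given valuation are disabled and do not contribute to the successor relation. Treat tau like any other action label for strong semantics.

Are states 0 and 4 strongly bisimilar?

Bisimulation quotient by refinement:
  P[0] = {{0,1,2,3,4}}
  P[1] = {{0},{1},{2,4},{3}}
  P[2] = {{0},{1},{2},{3},{4}}
Fixed point at round 3; 5 class(es).
class of 0: {0}; class of 4: {4}

Answer: NOT BISIMILAR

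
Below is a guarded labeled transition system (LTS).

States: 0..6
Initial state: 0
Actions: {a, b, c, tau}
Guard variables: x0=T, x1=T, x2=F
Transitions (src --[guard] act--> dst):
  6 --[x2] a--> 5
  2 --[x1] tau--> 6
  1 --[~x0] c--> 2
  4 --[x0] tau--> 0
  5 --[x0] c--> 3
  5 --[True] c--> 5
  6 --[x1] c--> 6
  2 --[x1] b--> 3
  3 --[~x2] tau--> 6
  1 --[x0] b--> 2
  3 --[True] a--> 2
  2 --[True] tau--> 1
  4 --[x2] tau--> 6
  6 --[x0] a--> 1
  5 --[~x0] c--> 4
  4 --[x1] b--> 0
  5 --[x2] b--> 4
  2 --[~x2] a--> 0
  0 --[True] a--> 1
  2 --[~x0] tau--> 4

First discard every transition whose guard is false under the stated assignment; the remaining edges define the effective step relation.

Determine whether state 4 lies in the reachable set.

Answer: UNREACHABLE

Trace:
Guard filter leaves 14 enabled edge(s).
depth 0: {0}
depth 1: {1}  total {0,1}
depth 2: {2}  total {0,1,2}
depth 3: {3,6}  total {0,1,2,3,6}
Reach set: {0,1,2,3,6}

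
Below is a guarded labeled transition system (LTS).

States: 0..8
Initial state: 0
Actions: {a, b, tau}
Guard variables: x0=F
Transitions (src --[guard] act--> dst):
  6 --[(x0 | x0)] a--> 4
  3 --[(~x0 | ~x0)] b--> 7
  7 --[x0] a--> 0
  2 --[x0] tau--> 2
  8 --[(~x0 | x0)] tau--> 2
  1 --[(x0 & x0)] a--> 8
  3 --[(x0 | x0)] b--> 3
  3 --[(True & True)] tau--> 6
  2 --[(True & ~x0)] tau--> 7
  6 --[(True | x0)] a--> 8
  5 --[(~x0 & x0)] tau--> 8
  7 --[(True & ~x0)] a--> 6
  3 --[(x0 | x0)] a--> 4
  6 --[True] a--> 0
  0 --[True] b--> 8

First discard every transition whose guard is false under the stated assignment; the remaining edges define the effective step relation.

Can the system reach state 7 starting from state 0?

Answer: REACHABLE

Working:
After dropping false guards: 8 live edges.
depth 0: {0}
depth 1: {8}  cumulative {0,8}
depth 2: {2}  cumulative {0,2,8}
depth 3: {7}  cumulative {0,2,7,8}
depth 4: {6}  cumulative {0,2,6,7,8}
Reachable = {0,2,6,7,8}
trace reaching 7: b·tau·tau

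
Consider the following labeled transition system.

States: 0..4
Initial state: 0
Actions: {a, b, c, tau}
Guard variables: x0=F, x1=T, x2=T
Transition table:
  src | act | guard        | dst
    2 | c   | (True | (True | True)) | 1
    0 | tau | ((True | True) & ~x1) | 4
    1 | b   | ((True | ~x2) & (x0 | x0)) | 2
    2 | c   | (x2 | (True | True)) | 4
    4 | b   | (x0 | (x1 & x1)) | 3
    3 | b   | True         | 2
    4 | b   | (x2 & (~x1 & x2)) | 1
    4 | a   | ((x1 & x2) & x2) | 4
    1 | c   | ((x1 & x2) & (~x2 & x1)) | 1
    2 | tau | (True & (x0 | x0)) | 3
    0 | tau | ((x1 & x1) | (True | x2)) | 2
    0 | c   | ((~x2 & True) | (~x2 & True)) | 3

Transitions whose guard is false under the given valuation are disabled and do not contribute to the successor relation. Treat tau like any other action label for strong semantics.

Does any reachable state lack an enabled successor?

Reachable = {0,1,2,3,4}
  0: tau→2  [1 out]
  1: ∅  [STUCK]
  2: c→1  c→4  [2 out]
  3: b→2  [1 out]
  4: a→4  b→3  [2 out]
Path to 1: tau·c

Answer: DEADLOCK at state 1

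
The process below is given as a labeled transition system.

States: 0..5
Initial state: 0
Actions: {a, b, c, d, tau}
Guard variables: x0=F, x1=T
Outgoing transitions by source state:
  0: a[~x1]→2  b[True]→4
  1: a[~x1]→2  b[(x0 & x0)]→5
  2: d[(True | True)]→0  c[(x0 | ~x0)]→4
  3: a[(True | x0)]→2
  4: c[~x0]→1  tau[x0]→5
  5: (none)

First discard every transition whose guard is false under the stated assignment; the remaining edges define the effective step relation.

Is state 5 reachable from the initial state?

Answer: UNREACHABLE

Analysis:
Guard filter leaves 5 enabled edge(s).
L0 = {0}
L1 = {4}  total {0,4}
L2 = {1}  total {0,1,4}
Reachable = {0,1,4}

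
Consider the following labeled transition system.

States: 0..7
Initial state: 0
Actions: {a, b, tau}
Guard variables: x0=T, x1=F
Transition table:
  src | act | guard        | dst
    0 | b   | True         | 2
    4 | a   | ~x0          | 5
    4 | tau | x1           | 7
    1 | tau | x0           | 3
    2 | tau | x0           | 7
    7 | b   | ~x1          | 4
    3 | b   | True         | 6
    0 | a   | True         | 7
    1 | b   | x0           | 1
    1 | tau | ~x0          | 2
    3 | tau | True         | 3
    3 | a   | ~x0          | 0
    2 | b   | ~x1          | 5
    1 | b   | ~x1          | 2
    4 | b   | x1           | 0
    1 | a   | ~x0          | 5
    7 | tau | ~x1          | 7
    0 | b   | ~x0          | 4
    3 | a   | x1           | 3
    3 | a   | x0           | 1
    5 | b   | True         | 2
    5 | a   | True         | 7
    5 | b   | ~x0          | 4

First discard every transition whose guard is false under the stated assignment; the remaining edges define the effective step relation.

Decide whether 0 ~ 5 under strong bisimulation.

Answer: BISIMILAR

Trace:
Refine partition for ~:
  P[0] = {{0,1,2,3,4,5,6,7}}
  P[1] = {{0,5},{1,2,7},{3},{4,6}}
  P[2] = {{0,5},{1},{2},{3},{4,6},{7}}
6 equivalence class(es) (converged in 3)
[0]={0,5}  [5]={0,5}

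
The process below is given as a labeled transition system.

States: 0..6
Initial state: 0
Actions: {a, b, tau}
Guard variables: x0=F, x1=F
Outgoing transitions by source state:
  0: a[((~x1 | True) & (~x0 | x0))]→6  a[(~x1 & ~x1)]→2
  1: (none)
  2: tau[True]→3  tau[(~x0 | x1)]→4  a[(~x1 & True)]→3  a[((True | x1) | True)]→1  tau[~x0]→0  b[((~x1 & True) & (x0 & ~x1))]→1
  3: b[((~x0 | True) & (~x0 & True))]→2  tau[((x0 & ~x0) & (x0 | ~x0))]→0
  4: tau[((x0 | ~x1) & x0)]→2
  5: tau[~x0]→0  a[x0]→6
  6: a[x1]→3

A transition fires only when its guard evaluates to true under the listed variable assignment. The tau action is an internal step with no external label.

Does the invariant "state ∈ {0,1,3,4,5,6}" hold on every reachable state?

Safe = {0,1,3,4,5,6}
R = {0,1,2,3,4,6}
  0: safe
  1: safe
  2: VIOLATES
  3: safe
  4: safe
  6: safe
counterexample path to 2: a

Answer: INVARIANT VIOLATED at state 2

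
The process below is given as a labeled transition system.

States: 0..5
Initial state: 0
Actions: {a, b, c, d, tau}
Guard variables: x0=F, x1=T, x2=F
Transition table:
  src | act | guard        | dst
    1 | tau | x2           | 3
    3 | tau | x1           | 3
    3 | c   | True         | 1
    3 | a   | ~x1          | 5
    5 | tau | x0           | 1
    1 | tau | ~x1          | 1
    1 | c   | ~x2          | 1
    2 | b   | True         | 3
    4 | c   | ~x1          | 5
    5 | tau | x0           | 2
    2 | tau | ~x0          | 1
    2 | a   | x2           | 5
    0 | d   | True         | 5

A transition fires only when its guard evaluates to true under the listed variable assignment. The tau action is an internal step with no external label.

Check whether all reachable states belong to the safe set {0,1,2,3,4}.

Safe = {0,1,2,3,4}
Reachable = {0,5}
  0: safe
  5: VIOLATES
counterexample path to 5: d

Answer: INVARIANT VIOLATED at state 5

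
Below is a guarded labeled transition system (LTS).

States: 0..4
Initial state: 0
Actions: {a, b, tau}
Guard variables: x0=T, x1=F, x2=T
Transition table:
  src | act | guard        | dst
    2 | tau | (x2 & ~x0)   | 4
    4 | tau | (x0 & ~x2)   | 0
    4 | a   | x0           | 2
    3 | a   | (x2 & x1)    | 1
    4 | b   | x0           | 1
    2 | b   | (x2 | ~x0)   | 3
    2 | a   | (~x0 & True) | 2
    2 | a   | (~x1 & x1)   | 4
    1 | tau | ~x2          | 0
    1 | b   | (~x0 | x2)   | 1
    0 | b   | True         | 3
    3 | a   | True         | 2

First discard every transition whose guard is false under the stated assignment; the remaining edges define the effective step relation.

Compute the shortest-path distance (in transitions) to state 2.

Answer: 2

Analysis:
Breadth-first toward 2:
  Layer 0: {0}
  Layer 1: {3}
  Layer 2: {2}
2 enters at depth 2; path b·a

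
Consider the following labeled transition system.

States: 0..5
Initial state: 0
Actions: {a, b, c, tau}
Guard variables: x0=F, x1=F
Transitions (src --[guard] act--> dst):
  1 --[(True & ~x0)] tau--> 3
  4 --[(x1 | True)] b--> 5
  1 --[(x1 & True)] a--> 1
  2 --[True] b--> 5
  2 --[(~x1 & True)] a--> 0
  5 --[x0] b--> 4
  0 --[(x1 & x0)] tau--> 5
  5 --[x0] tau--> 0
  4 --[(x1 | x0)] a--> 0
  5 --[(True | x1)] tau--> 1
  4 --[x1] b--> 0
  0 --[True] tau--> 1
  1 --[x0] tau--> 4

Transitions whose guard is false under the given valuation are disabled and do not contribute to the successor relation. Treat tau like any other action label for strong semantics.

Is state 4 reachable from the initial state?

Answer: UNREACHABLE

Trace:
6 transition(s) survive guard evaluation.
L0 = {0}
L1 = {1}  now seen {0,1}
L2 = {3}  now seen {0,1,3}
Reach set: {0,1,3}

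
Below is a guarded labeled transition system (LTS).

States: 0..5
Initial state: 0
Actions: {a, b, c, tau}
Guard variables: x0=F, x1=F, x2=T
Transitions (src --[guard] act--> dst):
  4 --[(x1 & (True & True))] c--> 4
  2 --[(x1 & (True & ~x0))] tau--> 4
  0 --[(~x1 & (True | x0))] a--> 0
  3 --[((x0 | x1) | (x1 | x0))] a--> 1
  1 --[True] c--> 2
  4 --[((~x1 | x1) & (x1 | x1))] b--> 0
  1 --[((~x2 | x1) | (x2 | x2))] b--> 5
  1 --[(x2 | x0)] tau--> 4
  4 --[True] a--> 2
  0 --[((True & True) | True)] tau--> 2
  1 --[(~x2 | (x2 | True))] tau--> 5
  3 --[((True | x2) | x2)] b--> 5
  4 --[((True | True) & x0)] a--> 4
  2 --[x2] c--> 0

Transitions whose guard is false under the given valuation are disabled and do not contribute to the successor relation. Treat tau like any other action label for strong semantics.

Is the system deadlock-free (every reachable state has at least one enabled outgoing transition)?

Reach set: {0,2}
  0: a→0  tau→2  [2 exit(s)]
  2: c→0  [1 exit(s)]

Answer: DEADLOCK-FREE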